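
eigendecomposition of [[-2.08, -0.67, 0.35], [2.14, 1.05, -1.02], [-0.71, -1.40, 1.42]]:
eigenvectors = [[0.15,-0.74,-0.16], [-0.51,0.66,0.78], [0.85,0.14,0.6]]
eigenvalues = [2.13, -1.54, -0.19]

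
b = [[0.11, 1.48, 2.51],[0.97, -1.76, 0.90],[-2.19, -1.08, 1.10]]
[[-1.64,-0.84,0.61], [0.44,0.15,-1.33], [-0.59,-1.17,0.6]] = b@[[0.22, 0.39, -0.51], [-0.36, -0.04, 0.47], [-0.45, -0.33, -0.01]]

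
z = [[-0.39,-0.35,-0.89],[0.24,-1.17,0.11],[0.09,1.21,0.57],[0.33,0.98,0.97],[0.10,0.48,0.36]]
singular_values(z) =[2.34, 1.09, 0.0]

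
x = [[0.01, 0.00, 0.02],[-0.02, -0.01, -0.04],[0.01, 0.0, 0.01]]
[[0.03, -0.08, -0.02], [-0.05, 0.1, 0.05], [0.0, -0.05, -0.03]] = x@[[-2.61, -1.74, -3.13], [-2.02, 6.21, -0.41], [2.98, -3.14, 0.34]]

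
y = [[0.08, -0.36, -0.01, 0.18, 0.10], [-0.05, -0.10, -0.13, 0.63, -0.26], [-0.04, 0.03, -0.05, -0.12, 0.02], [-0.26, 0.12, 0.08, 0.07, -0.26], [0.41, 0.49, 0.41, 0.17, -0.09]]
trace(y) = -0.09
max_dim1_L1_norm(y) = 1.57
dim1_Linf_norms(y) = [0.36, 0.63, 0.12, 0.26, 0.49]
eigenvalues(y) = [(-0.02+0.37j), (-0.02-0.37j), (0.25+0j), (-0.25+0j), (-0.05+0j)]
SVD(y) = [[0.29,  0.21,  -0.62,  -0.65,  -0.26],[0.11,  0.93,  0.04,  0.35,  -0.06],[0.04,  -0.16,  0.12,  0.23,  -0.95],[-0.06,  0.21,  0.74,  -0.63,  -0.1],[-0.95,  0.16,  -0.23,  -0.1,  -0.12]] @ diag([0.8085673021518831, 0.7473247209123908, 0.4741942628194912, 0.17088956657576726, 0.00782537850010035]) @ [[-0.44, -0.72, -0.51, -0.06, 0.12], [-0.02, -0.10, -0.05, 0.91, -0.39], [-0.72, 0.42, -0.08, -0.19, -0.51], [0.25, 0.46, -0.84, 0.07, 0.14], [-0.47, 0.28, 0.16, 0.35, 0.75]]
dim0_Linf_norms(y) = [0.41, 0.49, 0.41, 0.63, 0.26]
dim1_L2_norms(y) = [0.42, 0.7, 0.14, 0.4, 0.78]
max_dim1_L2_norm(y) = 0.78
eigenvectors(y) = [[(0.25-0.15j), 0.25+0.15j, -0.50+0.00j, (-0.45+0j), -0.47+0.00j], [(-0.33-0.42j), -0.33+0.42j, (0.59+0j), -0.02+0.00j, 0.21+0.00j], [(0.06+0.07j), 0.06-0.07j, -0.03+0.00j, (0.02+0j), 0.17+0.00j], [(-0.07-0.24j), (-0.07+0.24j), (0.46+0j), 0.32+0.00j, (0.33+0j)], [-0.75+0.00j, (-0.75-0j), (0.44+0j), (0.83+0j), (0.77+0j)]]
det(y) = 0.00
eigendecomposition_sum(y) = [[(-0.14+0.06j), (-0.04-0.05j), 0.01+0.06j, -0.05+0.17j, (-0.06-0.03j)],[0.15+0.23j, -0.08+0.08j, (0.1-0.04j), 0.32+0.05j, (-0.05+0.11j)],[(-0.02-0.04j), 0.02-0.01j, -0.02+0.01j, -0.06-0.01j, (0.01-0.02j)],[0.03+0.13j, (-0.05+0.02j), (0.05+0j), 0.13+0.07j, -0.04+0.04j],[(0.39+0.04j), 0.01+0.16j, (0.05-0.15j), (0.33-0.31j), 0.08+0.15j]] + [[(-0.14-0.06j), (-0.04+0.05j), (0.01-0.06j), (-0.05-0.17j), -0.06+0.03j], [0.15-0.23j, (-0.08-0.08j), 0.10+0.04j, 0.32-0.05j, -0.05-0.11j], [(-0.02+0.04j), (0.02+0.01j), (-0.02-0.01j), (-0.06+0.01j), (0.01+0.02j)], [(0.03-0.13j), -0.05-0.02j, 0.05-0.00j, (0.13-0.07j), (-0.04-0.04j)], [(0.39-0.04j), 0.01-0.16j, 0.05+0.15j, 0.33+0.31j, (0.08-0.15j)]] + [[(0.29-0j), -0.07-0.00j, 0.22-0.00j, 0.02-0.00j, (0.14-0j)], [-0.34+0.00j, 0.09+0.00j, (-0.26+0j), (-0.02+0j), -0.17+0.00j], [(0.02-0j), -0.00-0.00j, 0.01-0.00j, 0.00-0.00j, (0.01-0j)], [-0.27+0.00j, (0.07+0j), (-0.21+0j), (-0.02+0j), -0.13+0.00j], [-0.26+0.00j, 0.07+0.00j, -0.20+0.00j, (-0.02+0j), (-0.13+0j)]] + [[(0.04-0j),-0.23-0.00j,(-0.39-0j),0.26+0.00j,0.06-0.00j], [0.00-0.00j,-0.01-0.00j,-0.02-0.00j,0.01+0.00j,-0j], [-0.00+0.00j,(0.01+0j),(0.02+0j),-0.01-0.00j,(-0+0j)], [-0.03+0.00j,0.16+0.00j,(0.27+0j),(-0.18-0j),-0.04+0.00j], [(-0.08+0j),0.43+0.00j,0.72+0.00j,-0.48-0.00j,(-0.12+0j)]] + [[(0.02-0j), 0.02+0.00j, (0.13-0j), (-0-0j), 0.01-0.00j], [(-0.01+0j), -0.01-0.00j, -0.06+0.00j, 0j, -0.00+0.00j], [-0.01+0.00j, (-0.01-0j), -0.04+0.00j, 0j, (-0+0j)], [-0.01+0.00j, (-0.01-0j), (-0.09+0j), 0.00+0.00j, -0.01+0.00j], [(-0.03+0j), -0.03-0.00j, -0.21+0.00j, 0j, (-0.01+0j)]]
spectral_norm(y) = 0.81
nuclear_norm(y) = 2.21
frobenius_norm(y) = 1.21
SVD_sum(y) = [[-0.1,-0.17,-0.12,-0.01,0.03], [-0.04,-0.07,-0.05,-0.01,0.01], [-0.01,-0.02,-0.02,-0.00,0.0], [0.02,0.04,0.03,0.0,-0.01], [0.34,0.56,0.39,0.04,-0.10]] + [[-0.00, -0.02, -0.01, 0.15, -0.06], [-0.01, -0.07, -0.03, 0.63, -0.27], [0.0, 0.01, 0.01, -0.11, 0.05], [-0.0, -0.01, -0.01, 0.14, -0.06], [-0.0, -0.01, -0.01, 0.11, -0.05]] + [[0.21,-0.12,0.02,0.06,0.15],[-0.01,0.01,-0.0,-0.0,-0.01],[-0.04,0.02,-0.00,-0.01,-0.03],[-0.25,0.15,-0.03,-0.07,-0.18],[0.08,-0.05,0.01,0.02,0.05]] + [[-0.03,-0.05,0.09,-0.01,-0.02], [0.01,0.03,-0.05,0.00,0.01], [0.01,0.02,-0.03,0.0,0.01], [-0.03,-0.05,0.09,-0.01,-0.01], [-0.0,-0.01,0.01,-0.00,-0.00]] + [[0.0, -0.00, -0.00, -0.0, -0.00],[0.00, -0.00, -0.0, -0.00, -0.0],[0.00, -0.00, -0.0, -0.0, -0.01],[0.0, -0.00, -0.00, -0.0, -0.0],[0.0, -0.0, -0.0, -0.00, -0.0]]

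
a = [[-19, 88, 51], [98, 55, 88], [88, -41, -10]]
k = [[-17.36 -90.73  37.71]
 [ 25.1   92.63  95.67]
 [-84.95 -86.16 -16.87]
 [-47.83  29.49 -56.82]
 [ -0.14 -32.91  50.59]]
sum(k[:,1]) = -87.68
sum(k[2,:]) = -187.98000000000002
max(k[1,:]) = 95.67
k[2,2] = -16.87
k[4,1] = -32.91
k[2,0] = -84.95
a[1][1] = 55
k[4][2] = 50.59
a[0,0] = -19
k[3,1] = 29.49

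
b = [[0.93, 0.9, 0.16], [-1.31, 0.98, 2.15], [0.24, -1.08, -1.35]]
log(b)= [[-1.94+1.74j, -2.09+1.81j, (-5.01+3.1j)], [(2.27-2.17j), (4.79-2.26j), 8.69-3.87j], [-3.18+2.05j, -4.69+2.14j, -7.51+3.66j]]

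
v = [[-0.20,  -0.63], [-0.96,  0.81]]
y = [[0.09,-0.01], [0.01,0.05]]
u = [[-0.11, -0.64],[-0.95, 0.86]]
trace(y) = 0.14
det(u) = -0.70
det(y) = 0.00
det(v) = -0.77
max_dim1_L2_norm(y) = 0.09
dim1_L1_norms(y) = [0.1, 0.06]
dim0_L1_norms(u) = [1.06, 1.5]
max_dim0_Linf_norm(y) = 0.09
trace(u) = 0.75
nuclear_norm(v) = 1.88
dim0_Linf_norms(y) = [0.09, 0.05]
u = v + y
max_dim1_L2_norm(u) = 1.28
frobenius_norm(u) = 1.44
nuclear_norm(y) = 0.14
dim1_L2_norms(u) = [0.65, 1.28]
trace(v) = 0.61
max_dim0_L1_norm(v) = 1.44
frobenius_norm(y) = 0.10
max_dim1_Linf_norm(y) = 0.09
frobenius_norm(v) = 1.42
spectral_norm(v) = 1.29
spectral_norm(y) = 0.09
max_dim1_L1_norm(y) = 0.1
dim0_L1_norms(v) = [1.16, 1.44]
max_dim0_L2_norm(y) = 0.09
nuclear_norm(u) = 1.86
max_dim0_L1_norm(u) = 1.5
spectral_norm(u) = 1.34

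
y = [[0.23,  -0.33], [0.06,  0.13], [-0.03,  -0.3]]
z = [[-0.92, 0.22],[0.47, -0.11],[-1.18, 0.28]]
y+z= [[-0.69, -0.11],  [0.53, 0.02],  [-1.21, -0.02]]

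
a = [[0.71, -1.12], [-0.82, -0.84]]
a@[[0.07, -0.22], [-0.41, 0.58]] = [[0.51, -0.81],[0.29, -0.31]]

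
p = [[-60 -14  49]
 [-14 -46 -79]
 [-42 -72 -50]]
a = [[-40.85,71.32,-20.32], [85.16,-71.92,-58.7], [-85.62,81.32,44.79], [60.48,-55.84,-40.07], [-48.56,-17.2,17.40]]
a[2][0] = -85.62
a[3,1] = -55.84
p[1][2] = -79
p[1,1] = -46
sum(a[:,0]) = -29.390000000000015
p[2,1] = -72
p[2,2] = -50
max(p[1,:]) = -14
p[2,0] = -42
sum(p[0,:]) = -25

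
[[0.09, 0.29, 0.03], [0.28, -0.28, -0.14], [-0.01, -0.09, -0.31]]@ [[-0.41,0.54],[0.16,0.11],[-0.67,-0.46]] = [[-0.01, 0.07], [-0.07, 0.18], [0.20, 0.13]]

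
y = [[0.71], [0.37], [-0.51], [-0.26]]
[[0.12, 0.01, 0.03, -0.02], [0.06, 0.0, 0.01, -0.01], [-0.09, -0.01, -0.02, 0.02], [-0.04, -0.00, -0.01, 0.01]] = y @[[0.17, 0.01, 0.04, -0.03]]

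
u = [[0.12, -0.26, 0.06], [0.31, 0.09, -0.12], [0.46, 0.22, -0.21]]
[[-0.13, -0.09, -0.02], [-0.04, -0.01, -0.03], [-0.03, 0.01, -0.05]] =u@[[-0.31, -0.14, -0.14], [0.29, 0.24, -0.00], [-0.23, -0.12, -0.09]]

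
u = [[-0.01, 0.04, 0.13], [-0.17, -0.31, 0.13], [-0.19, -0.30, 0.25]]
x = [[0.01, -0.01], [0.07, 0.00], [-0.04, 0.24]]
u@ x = [[-0.0,0.03], [-0.03,0.03], [-0.03,0.06]]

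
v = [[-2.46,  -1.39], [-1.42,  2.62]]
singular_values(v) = [2.98, 2.82]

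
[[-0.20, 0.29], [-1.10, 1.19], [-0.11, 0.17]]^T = [[-0.2, -1.10, -0.11], [0.29, 1.19, 0.17]]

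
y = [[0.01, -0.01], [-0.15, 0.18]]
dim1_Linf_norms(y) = [0.01, 0.18]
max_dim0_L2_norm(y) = 0.18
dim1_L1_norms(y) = [0.02, 0.33]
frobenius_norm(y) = 0.23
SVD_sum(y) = [[0.01, -0.01], [-0.15, 0.18]] + [[0.0, 0.00], [0.0, 0.00]]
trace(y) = 0.19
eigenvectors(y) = [[-0.77, 0.06], [-0.64, -1.00]]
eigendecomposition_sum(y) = [[0.00, 0.00],[0.0, 0.00]] + [[0.01,-0.01], [-0.15,0.18]]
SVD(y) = [[-0.06, 1.0], [1.0, 0.06]] @ diag([0.234730412511347, 0.0012780619127719616]) @ [[-0.64, 0.77], [0.77, 0.64]]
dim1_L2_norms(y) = [0.01, 0.23]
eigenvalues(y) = [0.0, 0.19]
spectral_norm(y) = 0.23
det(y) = 0.00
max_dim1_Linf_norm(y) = 0.18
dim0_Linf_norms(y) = [0.15, 0.18]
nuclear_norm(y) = 0.24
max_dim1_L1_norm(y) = 0.33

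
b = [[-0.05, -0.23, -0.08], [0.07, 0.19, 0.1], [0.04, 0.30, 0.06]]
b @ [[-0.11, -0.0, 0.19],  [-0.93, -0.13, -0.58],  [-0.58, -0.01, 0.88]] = [[0.27, 0.03, 0.05], [-0.24, -0.03, -0.01], [-0.32, -0.04, -0.11]]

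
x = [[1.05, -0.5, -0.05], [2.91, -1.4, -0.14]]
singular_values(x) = [3.44, 0.0]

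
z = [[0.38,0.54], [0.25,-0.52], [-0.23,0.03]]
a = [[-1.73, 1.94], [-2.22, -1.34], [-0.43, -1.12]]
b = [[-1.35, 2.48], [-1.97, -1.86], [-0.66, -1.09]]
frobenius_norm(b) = 4.12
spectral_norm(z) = 0.76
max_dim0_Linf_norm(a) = 2.22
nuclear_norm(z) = 1.26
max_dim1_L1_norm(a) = 3.67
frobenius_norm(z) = 0.91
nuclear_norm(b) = 5.75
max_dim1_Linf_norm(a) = 2.22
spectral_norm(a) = 2.85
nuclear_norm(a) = 5.46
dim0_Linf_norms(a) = [2.22, 1.94]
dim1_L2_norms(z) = [0.66, 0.58, 0.23]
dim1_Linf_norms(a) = [1.94, 2.22, 1.12]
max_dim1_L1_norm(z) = 0.92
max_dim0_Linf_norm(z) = 0.54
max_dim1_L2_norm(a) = 2.6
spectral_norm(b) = 3.32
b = z + a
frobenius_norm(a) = 3.86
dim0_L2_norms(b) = [2.48, 3.29]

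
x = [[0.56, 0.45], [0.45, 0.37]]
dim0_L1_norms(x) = [1.01, 0.82]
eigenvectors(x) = [[0.78, -0.63], [0.63, 0.78]]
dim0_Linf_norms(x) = [0.56, 0.45]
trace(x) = 0.93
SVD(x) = [[-0.78, -0.63], [-0.63, 0.78]] @ diag([0.9249184710359, 0.00508152896409994]) @ [[-0.78, -0.63],  [-0.63, 0.78]]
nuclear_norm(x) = 0.93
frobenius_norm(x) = 0.92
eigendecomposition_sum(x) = [[0.56, 0.45], [0.45, 0.37]] + [[0.0, -0.0], [-0.00, 0.0]]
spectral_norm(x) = 0.92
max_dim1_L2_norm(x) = 0.72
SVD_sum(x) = [[0.56,0.45], [0.45,0.37]] + [[0.0,  -0.00], [-0.0,  0.00]]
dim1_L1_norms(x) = [1.01, 0.82]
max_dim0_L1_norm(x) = 1.01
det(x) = 0.00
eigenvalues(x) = [0.92, 0.01]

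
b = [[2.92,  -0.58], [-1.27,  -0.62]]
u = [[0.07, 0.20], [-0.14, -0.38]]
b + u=[[2.99,-0.38], [-1.41,-1.0]]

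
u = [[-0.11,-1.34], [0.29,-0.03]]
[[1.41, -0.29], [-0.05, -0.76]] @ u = [[-0.24, -1.88], [-0.21, 0.09]]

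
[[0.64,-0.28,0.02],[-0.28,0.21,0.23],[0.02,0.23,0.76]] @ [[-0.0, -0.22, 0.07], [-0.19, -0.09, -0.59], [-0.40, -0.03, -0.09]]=[[0.05,  -0.12,  0.21], [-0.13,  0.04,  -0.16], [-0.35,  -0.05,  -0.2]]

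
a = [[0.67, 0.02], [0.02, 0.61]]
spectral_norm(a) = 0.68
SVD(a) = [[-0.96,  -0.29], [-0.29,  0.96]] @ diag([0.6760555127546399, 0.6039444872453601]) @ [[-0.96,-0.29],[-0.29,0.96]]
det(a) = 0.41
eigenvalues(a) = [0.68, 0.6]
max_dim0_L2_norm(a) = 0.67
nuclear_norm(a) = 1.28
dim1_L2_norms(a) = [0.67, 0.61]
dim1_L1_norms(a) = [0.69, 0.63]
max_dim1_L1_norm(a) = 0.69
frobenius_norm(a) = 0.91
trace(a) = 1.28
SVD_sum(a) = [[0.62, 0.19],[0.19, 0.06]] + [[0.05, -0.17],[-0.17, 0.55]]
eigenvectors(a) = [[0.96, -0.29], [0.29, 0.96]]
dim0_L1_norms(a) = [0.69, 0.63]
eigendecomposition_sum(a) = [[0.62, 0.19], [0.19, 0.06]] + [[0.05, -0.17],[-0.17, 0.55]]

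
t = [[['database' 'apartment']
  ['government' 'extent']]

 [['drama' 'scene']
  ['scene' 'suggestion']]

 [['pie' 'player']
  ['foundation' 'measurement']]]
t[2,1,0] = 'foundation'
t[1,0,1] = 'scene'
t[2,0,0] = 'pie'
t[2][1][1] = 'measurement'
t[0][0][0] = 'database'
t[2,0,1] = 'player'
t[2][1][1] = 'measurement'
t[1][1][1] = 'suggestion'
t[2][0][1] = 'player'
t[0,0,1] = 'apartment'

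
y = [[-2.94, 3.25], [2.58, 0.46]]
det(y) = -9.74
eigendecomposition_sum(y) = [[-3.46,  2.23], [1.77,  -1.14]] + [[0.52, 1.02],  [0.81, 1.60]]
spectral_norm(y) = 4.66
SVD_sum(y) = [[-3.42, 2.62], [1.4, -1.08]] + [[0.48, 0.63], [1.18, 1.54]]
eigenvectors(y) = [[-0.89, -0.54], [0.45, -0.84]]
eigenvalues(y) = [-4.6, 2.12]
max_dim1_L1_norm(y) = 6.19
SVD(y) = [[-0.93, 0.38], [0.38, 0.93]] @ diag([4.658951396105546, 2.090041121300293]) @ [[0.79, -0.61], [0.61, 0.79]]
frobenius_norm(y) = 5.11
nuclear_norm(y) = 6.75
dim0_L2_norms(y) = [3.91, 3.28]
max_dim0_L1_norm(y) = 5.52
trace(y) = -2.48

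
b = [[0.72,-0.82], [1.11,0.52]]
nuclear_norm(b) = 2.29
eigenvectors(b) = [[0.07+0.65j, 0.07-0.65j], [0.76+0.00j, (0.76-0j)]]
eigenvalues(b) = [(0.62+0.95j), (0.62-0.95j)]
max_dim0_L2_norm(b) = 1.32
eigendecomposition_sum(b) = [[0.36+0.44j, -0.41+0.27j], [(0.56-0.36j), 0.26+0.51j]] + [[(0.36-0.44j), -0.41-0.27j], [0.56+0.36j, 0.26-0.51j]]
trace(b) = 1.24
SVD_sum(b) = [[0.73, -0.01],[1.10, -0.02]] + [[-0.01, -0.81], [0.01, 0.54]]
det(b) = 1.28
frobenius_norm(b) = 1.64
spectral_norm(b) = 1.32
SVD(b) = [[-0.55, -0.83],  [-0.83, 0.55]] @ diag([1.3231461242335318, 0.9708678251573609]) @ [[-1.0, 0.02], [0.02, 1.00]]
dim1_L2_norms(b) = [1.09, 1.23]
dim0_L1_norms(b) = [1.83, 1.34]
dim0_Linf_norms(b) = [1.11, 0.82]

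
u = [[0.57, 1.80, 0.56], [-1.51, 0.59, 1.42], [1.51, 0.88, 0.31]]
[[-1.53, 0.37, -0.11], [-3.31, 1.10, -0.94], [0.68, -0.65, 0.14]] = u@[[1.18, -0.67, 0.17], [-1.02, 0.46, 0.04], [-0.65, -0.13, -0.50]]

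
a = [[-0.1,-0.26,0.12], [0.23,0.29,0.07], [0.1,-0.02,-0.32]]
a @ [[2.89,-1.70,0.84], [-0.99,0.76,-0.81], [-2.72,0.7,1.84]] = [[-0.36, 0.06, 0.35], [0.19, -0.12, 0.09], [1.18, -0.41, -0.49]]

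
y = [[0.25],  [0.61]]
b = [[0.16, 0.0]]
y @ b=[[0.04, 0.0], [0.10, 0.0]]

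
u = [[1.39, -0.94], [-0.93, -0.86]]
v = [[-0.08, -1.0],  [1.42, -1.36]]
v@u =[[0.82, 0.94], [3.24, -0.17]]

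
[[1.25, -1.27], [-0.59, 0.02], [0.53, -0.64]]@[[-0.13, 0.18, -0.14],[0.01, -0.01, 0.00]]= [[-0.18,0.24,-0.18], [0.08,-0.11,0.08], [-0.08,0.1,-0.07]]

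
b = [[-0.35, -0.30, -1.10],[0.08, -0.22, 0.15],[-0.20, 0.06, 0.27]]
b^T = [[-0.35, 0.08, -0.20], [-0.30, -0.22, 0.06], [-1.1, 0.15, 0.27]]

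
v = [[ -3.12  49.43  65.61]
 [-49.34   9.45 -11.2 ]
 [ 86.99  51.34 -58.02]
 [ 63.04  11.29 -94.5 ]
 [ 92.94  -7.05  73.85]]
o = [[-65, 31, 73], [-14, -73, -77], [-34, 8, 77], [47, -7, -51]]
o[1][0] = -14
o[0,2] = 73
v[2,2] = -58.02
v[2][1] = 51.34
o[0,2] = 73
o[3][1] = -7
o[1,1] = -73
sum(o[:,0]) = -66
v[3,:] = [63.04, 11.29, -94.5]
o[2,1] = 8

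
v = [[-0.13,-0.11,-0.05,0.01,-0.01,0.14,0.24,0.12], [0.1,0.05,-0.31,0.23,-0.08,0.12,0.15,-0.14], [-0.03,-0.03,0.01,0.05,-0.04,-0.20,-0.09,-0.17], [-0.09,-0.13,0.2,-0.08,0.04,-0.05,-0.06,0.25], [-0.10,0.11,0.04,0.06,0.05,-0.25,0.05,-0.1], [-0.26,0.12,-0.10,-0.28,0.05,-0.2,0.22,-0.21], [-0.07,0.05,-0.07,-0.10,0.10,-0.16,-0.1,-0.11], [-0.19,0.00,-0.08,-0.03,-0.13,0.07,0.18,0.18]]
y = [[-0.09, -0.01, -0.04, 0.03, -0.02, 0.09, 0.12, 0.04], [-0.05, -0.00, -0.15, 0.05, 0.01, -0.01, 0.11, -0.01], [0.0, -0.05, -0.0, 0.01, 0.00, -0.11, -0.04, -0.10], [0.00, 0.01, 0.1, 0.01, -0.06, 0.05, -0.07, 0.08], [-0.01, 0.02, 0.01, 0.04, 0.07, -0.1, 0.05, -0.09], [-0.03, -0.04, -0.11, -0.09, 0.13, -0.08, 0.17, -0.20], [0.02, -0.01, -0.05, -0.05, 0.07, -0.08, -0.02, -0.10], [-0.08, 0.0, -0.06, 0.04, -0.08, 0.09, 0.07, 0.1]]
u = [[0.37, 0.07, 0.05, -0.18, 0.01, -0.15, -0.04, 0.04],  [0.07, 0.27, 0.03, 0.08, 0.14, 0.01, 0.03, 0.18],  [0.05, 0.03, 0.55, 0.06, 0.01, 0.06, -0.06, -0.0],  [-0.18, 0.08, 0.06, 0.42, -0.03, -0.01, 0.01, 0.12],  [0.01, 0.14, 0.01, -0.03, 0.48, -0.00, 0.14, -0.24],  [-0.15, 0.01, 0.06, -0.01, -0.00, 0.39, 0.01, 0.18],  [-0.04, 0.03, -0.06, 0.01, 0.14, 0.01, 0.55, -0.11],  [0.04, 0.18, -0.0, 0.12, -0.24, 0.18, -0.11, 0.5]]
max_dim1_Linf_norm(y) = 0.2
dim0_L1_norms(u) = [0.91, 0.81, 0.82, 0.91, 1.05, 0.81, 0.95, 1.37]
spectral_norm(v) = 0.65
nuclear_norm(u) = 3.53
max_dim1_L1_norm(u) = 1.37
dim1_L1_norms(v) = [0.81, 1.18, 0.62, 0.9, 0.76, 1.44, 0.76, 0.86]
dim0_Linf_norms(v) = [0.26, 0.13, 0.31, 0.28, 0.13, 0.25, 0.24, 0.25]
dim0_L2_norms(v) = [0.39, 0.25, 0.4, 0.39, 0.2, 0.46, 0.43, 0.47]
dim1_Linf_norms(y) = [0.12, 0.15, 0.11, 0.1, 0.1, 0.2, 0.1, 0.1]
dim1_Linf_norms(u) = [0.37, 0.27, 0.55, 0.42, 0.48, 0.39, 0.55, 0.5]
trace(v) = -0.22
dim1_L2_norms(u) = [0.45, 0.37, 0.56, 0.48, 0.57, 0.46, 0.58, 0.63]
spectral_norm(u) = 0.89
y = v @ u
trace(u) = 3.53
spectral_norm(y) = 0.44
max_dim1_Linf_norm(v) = 0.31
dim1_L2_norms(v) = [0.35, 0.47, 0.29, 0.38, 0.32, 0.55, 0.28, 0.36]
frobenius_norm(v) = 1.09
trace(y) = -0.01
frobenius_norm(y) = 0.58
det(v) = -0.00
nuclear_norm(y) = 1.13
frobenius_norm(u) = 1.47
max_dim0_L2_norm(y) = 0.29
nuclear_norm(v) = 2.48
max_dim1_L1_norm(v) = 1.44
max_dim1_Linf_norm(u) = 0.55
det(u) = 0.00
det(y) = -0.00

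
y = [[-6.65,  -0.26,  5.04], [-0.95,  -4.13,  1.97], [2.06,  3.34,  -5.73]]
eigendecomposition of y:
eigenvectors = [[0.78, 0.85, 0.70],[0.29, -0.33, 0.30],[-0.56, 0.41, 0.65]]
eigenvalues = [-10.37, -4.12, -2.02]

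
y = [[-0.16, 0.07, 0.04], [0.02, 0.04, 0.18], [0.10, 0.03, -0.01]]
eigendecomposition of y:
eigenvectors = [[-0.27, -0.59, -0.49], [-0.88, -0.55, -0.62], [-0.39, 0.60, 0.61]]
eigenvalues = [0.13, -0.14, -0.12]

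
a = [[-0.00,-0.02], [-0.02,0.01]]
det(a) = -0.00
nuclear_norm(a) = 0.04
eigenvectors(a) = [[-0.79, 0.62],  [-0.62, -0.79]]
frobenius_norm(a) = 0.03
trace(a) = 0.01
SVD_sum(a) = [[0.01, -0.01], [-0.01, 0.02]] + [[-0.01, -0.01], [-0.01, -0.01]]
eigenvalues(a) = [-0.02, 0.03]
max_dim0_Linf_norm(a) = 0.02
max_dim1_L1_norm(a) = 0.03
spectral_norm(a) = 0.03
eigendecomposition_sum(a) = [[-0.01, -0.01],[-0.01, -0.01]] + [[0.01, -0.01], [-0.01, 0.02]]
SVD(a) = [[0.62, -0.79],  [-0.79, -0.62]] @ diag([0.025615528128088302, 0.015615528128088302]) @ [[0.62,-0.79], [0.79,0.62]]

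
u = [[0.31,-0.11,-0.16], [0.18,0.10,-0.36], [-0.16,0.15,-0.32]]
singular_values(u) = [0.54, 0.4, 0.06]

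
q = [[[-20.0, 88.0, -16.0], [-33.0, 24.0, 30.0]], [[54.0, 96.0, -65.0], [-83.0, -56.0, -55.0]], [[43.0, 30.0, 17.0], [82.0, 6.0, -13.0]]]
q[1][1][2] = -55.0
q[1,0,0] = 54.0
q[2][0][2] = 17.0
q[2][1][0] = 82.0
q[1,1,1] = -56.0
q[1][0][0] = 54.0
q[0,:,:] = [[-20.0, 88.0, -16.0], [-33.0, 24.0, 30.0]]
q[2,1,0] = 82.0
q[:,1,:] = [[-33.0, 24.0, 30.0], [-83.0, -56.0, -55.0], [82.0, 6.0, -13.0]]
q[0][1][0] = -33.0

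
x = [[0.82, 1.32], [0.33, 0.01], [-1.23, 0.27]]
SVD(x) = [[-0.85, 0.52], [-0.16, -0.17], [0.49, 0.84]] @ diag([1.6868645194802123, 1.1243167226892934]) @ [[-0.81, -0.59],[-0.59, 0.81]]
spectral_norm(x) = 1.69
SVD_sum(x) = [[1.16, 0.85],[0.22, 0.16],[-0.67, -0.49]] + [[-0.34, 0.47], [0.11, -0.15], [-0.56, 0.76]]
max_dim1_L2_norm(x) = 1.55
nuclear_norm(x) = 2.81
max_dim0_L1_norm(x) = 2.38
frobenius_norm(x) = 2.03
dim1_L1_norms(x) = [2.14, 0.34, 1.5]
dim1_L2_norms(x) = [1.55, 0.33, 1.26]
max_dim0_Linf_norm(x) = 1.32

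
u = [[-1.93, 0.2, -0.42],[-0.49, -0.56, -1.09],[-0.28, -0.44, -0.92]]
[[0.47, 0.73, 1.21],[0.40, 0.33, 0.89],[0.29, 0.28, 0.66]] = u@[[-0.27, -0.20, -0.60], [-0.36, 0.61, -0.43], [-0.06, -0.53, -0.33]]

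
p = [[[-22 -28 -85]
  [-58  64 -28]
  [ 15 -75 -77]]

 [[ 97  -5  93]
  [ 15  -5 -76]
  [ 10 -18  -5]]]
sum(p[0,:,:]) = -294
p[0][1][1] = 64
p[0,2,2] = -77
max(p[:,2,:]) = 15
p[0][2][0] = 15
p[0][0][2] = -85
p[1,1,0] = 15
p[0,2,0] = 15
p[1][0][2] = 93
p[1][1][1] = -5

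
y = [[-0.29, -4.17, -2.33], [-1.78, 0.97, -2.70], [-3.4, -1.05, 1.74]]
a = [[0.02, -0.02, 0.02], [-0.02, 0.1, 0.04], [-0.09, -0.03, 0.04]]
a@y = [[-0.04, -0.12, 0.04], [-0.31, 0.14, -0.15], [-0.06, 0.30, 0.36]]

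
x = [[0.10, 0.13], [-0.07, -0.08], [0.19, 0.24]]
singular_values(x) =[0.36, 0.01]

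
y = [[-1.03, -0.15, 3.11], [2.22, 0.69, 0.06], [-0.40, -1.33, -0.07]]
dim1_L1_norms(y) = [4.29, 2.97, 1.8]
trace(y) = -0.41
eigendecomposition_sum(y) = [[(-0.93+0j), (0.68-0j), 1.48-0.00j], [(0.76-0j), (-0.55+0j), (-1.2+0j)], [0.33-0.00j, -0.24+0.00j, -0.52+0.00j]] + [[-0.05+0.61j, -0.41+0.55j, 0.82+0.47j],[0.73+0.11j, 0.62+0.54j, 0.63-0.93j],[(-0.36+0.34j), -0.55+0.10j, (0.23+0.73j)]] + [[-0.05-0.61j,-0.41-0.55j,0.82-0.47j], [0.73-0.11j,0.62-0.54j,(0.63+0.93j)], [(-0.36-0.34j),(-0.55-0.1j),(0.23-0.73j)]]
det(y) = -8.38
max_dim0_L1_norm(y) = 3.65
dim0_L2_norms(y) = [2.48, 1.51, 3.11]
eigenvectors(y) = [[(0.75+0j), -0.04-0.57j, (-0.04+0.57j)], [-0.61+0.00j, -0.68+0.00j, (-0.68-0j)], [-0.26+0.00j, (0.29-0.36j), (0.29+0.36j)]]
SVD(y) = [[-0.93, -0.37, 0.06],[0.36, -0.84, 0.41],[-0.10, 0.41, 0.91]] @ diag([3.4131350872739774, 2.305350962106409, 1.0645495843474424]) @ [[0.53, 0.15, -0.84], [-0.71, -0.46, -0.53], [0.47, -0.87, 0.13]]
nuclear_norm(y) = 6.78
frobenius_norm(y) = 4.25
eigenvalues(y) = [(-2.01+0j), (0.8+1.88j), (0.8-1.88j)]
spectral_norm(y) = 3.41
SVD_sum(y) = [[-1.66, -0.49, 2.65], [0.64, 0.19, -1.02], [-0.19, -0.05, 0.3]] + [[0.6, 0.39, 0.45], [1.37, 0.89, 1.02], [-0.66, -0.43, -0.50]] + [[0.03, -0.05, 0.01], [0.21, -0.39, 0.06], [0.45, -0.85, 0.13]]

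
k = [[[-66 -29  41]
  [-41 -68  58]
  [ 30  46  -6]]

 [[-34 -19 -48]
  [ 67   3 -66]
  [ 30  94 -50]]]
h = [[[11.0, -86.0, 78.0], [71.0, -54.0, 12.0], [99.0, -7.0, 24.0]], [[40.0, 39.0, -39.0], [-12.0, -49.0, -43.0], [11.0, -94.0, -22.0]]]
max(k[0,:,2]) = 58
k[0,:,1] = [-29, -68, 46]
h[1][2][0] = 11.0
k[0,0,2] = 41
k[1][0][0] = -34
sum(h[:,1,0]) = 59.0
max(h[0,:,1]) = -7.0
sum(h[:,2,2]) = 2.0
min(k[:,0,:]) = -66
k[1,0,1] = -19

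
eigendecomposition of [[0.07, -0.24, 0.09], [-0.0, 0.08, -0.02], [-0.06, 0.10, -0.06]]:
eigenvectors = [[-0.41+0.00j, -0.83+0.00j, -0.83-0.00j], [0.20+0.00j, (0.12+0.13j), 0.12-0.13j], [0.89+0.00j, (0.51-0.11j), 0.51+0.11j]]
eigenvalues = [(-0.01+0j), (0.05+0.05j), (0.05-0.05j)]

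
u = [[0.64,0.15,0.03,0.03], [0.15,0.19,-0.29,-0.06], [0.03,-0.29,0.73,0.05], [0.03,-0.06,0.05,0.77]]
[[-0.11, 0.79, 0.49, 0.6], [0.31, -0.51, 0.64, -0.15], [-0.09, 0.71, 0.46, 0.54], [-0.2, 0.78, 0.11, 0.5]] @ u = [[0.08,-0.04,0.16,0.44], [0.14,-0.23,0.62,-0.04], [0.08,-0.04,0.15,0.39], [0.01,0.06,-0.13,0.34]]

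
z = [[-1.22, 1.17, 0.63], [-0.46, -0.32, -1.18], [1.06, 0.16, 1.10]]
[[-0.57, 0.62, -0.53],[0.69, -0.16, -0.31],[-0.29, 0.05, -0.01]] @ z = [[-0.15,-0.95,-1.67],[-1.1,0.81,0.28],[0.32,-0.36,-0.25]]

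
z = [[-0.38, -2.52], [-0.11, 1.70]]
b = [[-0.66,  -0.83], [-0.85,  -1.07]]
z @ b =[[2.39, 3.01], [-1.37, -1.73]]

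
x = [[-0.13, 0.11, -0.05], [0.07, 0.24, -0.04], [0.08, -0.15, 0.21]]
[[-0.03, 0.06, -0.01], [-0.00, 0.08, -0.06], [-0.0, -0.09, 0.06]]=x @ [[0.23, -0.1, -0.16],[-0.1, 0.36, -0.14],[-0.16, -0.14, 0.26]]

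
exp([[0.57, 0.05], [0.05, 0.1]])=[[1.77, 0.07], [0.07, 1.11]]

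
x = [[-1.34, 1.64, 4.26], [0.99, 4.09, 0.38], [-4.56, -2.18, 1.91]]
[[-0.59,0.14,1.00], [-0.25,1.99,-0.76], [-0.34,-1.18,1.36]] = x@[[0.07, -0.07, -0.09], [-0.07, 0.52, -0.19], [-0.09, -0.19, 0.28]]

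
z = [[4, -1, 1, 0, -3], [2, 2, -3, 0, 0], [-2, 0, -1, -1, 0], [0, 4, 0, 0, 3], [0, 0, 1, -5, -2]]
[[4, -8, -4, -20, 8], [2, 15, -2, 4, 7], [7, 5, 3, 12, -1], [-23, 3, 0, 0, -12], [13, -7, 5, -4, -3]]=z@[[0, 0, -1, -4, 2], [-5, 0, 0, 0, -3], [-4, -5, 0, -4, -3], [-3, 0, -1, 0, 0], [-1, 1, 0, 0, 0]]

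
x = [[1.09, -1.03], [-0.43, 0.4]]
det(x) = -0.01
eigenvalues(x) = [1.49, -0.0]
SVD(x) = [[-0.93, 0.36], [0.36, 0.93]] @ diag([1.610553210939937, 0.004284242180345603]) @ [[-0.73, 0.69], [-0.69, -0.73]]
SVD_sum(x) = [[1.09, -1.03], [-0.43, 0.4]] + [[-0.00, -0.00], [-0.0, -0.00]]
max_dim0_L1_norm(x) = 1.52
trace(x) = 1.49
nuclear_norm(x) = 1.61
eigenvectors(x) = [[0.93, 0.69], [-0.37, 0.73]]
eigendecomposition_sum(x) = [[1.09,  -1.03], [-0.43,  0.4]] + [[-0.00, -0.00], [-0.0, -0.00]]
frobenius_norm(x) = 1.61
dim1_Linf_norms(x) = [1.09, 0.43]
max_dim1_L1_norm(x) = 2.12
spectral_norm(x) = 1.61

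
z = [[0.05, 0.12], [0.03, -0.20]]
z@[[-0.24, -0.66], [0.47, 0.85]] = [[0.04, 0.07], [-0.1, -0.19]]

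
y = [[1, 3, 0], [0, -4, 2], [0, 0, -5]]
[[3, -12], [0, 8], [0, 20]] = y @ [[3, 0], [0, -4], [0, -4]]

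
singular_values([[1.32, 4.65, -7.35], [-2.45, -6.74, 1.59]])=[10.65, 4.24]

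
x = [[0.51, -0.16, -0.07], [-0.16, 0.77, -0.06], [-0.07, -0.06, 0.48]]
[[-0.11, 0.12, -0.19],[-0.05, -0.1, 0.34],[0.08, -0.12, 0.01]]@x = [[-0.06, 0.12, -0.09], [-0.03, -0.09, 0.17], [0.06, -0.11, 0.01]]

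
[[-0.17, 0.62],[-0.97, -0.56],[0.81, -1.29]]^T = [[-0.17, -0.97, 0.81], [0.62, -0.56, -1.29]]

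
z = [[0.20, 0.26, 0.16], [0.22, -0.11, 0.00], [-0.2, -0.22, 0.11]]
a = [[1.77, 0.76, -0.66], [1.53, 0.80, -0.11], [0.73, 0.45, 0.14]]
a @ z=[[0.65, 0.52, 0.21], [0.5, 0.33, 0.23], [0.22, 0.11, 0.13]]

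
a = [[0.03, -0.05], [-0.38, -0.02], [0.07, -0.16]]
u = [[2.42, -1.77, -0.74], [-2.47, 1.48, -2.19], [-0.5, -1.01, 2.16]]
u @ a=[[0.69,0.03], [-0.79,0.44], [0.52,-0.3]]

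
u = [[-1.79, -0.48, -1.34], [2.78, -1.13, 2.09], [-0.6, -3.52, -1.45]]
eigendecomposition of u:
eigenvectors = [[(0.62+0j), (-0.13-0.31j), (-0.13+0.31j)], [0.15+0.00j, (-0.1+0.63j), (-0.1-0.63j)], [(-0.77+0j), -0.69+0.00j, (-0.69-0j)]]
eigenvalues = [(-0.26+0j), (-2.05+2.97j), (-2.05-2.97j)]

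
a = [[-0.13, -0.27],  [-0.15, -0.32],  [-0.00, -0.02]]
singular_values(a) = [0.46, 0.01]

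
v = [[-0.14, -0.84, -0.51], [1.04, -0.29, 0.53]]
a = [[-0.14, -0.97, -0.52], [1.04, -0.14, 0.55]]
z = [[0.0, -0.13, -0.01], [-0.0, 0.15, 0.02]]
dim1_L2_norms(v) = [0.99, 1.2]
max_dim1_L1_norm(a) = 1.73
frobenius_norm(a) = 1.62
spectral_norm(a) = 1.27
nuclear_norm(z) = 0.21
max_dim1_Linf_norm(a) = 1.04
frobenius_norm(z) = 0.20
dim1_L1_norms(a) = [1.63, 1.73]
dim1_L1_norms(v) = [1.49, 1.86]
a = v + z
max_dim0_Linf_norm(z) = 0.15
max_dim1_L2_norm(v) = 1.2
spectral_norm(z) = 0.20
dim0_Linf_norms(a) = [1.04, 0.97, 0.55]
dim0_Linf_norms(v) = [1.04, 0.84, 0.53]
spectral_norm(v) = 1.23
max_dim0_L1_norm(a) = 1.18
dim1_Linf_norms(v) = [0.84, 1.04]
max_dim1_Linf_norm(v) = 1.04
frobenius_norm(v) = 1.56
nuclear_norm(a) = 2.28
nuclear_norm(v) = 2.19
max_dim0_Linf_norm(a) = 1.04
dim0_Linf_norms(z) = [0.0, 0.15, 0.02]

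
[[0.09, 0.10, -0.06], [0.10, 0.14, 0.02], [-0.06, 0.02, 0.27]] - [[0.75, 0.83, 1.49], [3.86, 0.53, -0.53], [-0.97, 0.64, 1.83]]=[[-0.66, -0.73, -1.55], [-3.76, -0.39, 0.55], [0.91, -0.62, -1.56]]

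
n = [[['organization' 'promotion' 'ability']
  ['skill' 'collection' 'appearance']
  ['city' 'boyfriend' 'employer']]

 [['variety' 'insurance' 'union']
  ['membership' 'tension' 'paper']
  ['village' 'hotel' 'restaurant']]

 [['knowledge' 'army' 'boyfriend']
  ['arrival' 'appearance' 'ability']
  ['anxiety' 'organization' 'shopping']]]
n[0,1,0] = 'skill'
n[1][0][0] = 'variety'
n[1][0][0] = 'variety'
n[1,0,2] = 'union'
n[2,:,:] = [['knowledge', 'army', 'boyfriend'], ['arrival', 'appearance', 'ability'], ['anxiety', 'organization', 'shopping']]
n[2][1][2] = 'ability'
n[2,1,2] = 'ability'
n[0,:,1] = ['promotion', 'collection', 'boyfriend']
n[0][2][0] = 'city'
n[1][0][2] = 'union'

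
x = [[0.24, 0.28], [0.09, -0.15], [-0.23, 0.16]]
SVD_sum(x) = [[0.23, 0.29], [-0.04, -0.05], [-0.01, -0.01]] + [[0.01, -0.01], [0.13, -0.10], [-0.22, 0.17]]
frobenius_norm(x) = 0.50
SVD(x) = [[0.99, 0.04], [-0.16, 0.5], [-0.05, -0.86]] @ diag([0.3740394025240994, 0.3243370551747282]) @ [[0.62, 0.78], [0.78, -0.62]]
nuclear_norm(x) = 0.70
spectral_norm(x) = 0.37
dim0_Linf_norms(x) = [0.24, 0.28]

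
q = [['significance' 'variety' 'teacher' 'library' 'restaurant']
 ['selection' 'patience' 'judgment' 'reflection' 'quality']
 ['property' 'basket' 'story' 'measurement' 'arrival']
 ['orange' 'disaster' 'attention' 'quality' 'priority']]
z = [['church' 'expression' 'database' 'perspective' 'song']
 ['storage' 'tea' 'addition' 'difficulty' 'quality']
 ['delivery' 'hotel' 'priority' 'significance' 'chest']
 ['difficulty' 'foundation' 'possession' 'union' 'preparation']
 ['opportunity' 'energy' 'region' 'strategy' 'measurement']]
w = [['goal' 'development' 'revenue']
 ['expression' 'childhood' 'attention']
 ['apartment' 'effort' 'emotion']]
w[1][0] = 'expression'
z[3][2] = 'possession'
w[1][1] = 'childhood'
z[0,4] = 'song'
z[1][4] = 'quality'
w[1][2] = 'attention'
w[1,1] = 'childhood'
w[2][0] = 'apartment'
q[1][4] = 'quality'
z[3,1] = 'foundation'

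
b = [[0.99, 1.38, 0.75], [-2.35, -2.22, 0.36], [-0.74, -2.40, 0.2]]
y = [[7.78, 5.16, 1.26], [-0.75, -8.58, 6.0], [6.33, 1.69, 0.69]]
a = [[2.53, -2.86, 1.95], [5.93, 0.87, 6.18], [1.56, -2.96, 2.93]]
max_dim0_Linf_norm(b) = 2.4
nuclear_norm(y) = 22.81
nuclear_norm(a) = 14.75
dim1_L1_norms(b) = [3.12, 4.93, 3.34]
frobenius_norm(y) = 15.57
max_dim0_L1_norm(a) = 11.06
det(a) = 37.98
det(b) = 3.69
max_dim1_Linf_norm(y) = 8.58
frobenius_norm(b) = 4.51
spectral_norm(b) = 4.32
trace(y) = -0.11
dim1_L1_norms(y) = [14.2, 15.33, 8.71]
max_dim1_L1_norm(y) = 15.33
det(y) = 140.53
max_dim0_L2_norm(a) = 7.11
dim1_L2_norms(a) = [4.29, 8.61, 4.45]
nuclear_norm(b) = 6.17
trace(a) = 6.33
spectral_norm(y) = 12.83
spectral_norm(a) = 9.75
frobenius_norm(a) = 10.60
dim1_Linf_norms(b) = [1.38, 2.35, 2.4]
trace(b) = -1.03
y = a @ b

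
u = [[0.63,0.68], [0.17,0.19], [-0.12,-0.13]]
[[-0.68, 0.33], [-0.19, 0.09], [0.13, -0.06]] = u@[[-0.9, 0.19], [-0.17, 0.31]]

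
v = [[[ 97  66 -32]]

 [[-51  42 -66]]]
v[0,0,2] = -32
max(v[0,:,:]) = 97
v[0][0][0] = 97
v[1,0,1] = 42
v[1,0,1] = 42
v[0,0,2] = -32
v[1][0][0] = -51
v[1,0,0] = -51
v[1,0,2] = -66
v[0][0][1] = 66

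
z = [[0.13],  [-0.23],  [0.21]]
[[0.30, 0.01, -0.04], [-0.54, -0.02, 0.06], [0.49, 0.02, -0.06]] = z@ [[2.33, 0.09, -0.27]]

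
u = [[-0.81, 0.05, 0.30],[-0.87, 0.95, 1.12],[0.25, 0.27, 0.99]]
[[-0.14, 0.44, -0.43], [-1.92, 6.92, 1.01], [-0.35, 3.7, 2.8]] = u@ [[0.12, 0.58, 1.47], [-2.16, 5.28, -0.71], [0.21, 2.15, 2.65]]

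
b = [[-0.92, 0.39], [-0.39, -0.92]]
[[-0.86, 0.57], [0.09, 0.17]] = b @ [[0.76, -0.59],[-0.42, 0.07]]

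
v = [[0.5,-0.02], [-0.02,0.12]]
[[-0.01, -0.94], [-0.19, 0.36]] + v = [[0.49,-0.96], [-0.21,0.48]]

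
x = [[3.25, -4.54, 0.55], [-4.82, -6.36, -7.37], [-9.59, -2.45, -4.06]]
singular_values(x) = [14.44, 7.09, 2.28]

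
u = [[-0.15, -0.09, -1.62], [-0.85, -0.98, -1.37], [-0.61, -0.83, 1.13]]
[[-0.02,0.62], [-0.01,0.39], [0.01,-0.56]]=u @[[0.41, 0.04], [-0.33, 0.11], [-0.01, -0.39]]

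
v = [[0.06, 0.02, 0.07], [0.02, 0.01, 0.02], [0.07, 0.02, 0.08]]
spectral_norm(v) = 0.15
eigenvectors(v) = [[0.64, 0.75, -0.13], [0.2, -0.33, -0.92], [0.74, -0.57, 0.36]]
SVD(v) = [[-0.64, -0.13, -0.75], [-0.2, -0.92, 0.33], [-0.74, 0.36, 0.57]] @ diag([0.14654142849554896, 0.004862086101610007, 0.0014035145971589807]) @ [[-0.64, -0.20, -0.74], [-0.13, -0.92, 0.36], [0.75, -0.33, -0.57]]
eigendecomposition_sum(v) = [[0.06, 0.02, 0.07], [0.02, 0.01, 0.02], [0.07, 0.02, 0.08]] + [[-0.0, 0.00, 0.00], [0.00, -0.00, -0.00], [0.0, -0.0, -0.0]] + [[0.00, 0.0, -0.00],  [0.0, 0.0, -0.00],  [-0.0, -0.00, 0.00]]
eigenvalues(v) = [0.15, -0.0, 0.0]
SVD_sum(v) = [[0.06, 0.02, 0.07], [0.02, 0.01, 0.02], [0.07, 0.02, 0.08]] + [[0.00, 0.0, -0.0], [0.00, 0.0, -0.0], [-0.00, -0.0, 0.00]] + [[-0.00, 0.0, 0.00], [0.00, -0.0, -0.0], [0.0, -0.00, -0.00]]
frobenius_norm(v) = 0.15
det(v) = -0.00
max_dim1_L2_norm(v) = 0.11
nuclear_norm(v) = 0.15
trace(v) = 0.15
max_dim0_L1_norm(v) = 0.17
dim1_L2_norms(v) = [0.09, 0.03, 0.11]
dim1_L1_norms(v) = [0.15, 0.05, 0.17]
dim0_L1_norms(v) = [0.15, 0.05, 0.17]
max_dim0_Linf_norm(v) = 0.08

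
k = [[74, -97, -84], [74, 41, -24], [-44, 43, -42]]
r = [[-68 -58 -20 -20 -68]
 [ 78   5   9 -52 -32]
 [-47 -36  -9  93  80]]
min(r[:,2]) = -20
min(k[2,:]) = -44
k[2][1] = 43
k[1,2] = -24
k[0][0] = 74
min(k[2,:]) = -44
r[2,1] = -36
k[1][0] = 74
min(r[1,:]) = -52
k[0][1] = -97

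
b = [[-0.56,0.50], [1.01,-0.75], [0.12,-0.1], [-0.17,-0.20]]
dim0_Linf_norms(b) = [1.01, 0.75]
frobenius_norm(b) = 1.50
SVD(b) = [[-0.51, -0.19], [0.85, -0.11], [0.11, 0.02], [-0.01, 0.98]] @ diag([1.4721844705402483, 0.2686501157642197]) @ [[0.79, -0.61],[-0.61, -0.79]]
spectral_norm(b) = 1.47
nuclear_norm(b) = 1.74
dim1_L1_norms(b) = [1.06, 1.76, 0.22, 0.37]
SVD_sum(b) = [[-0.59, 0.46], [0.99, -0.77], [0.12, -0.10], [-0.01, 0.01]] + [[0.03, 0.04],[0.02, 0.02],[-0.0, -0.0],[-0.16, -0.21]]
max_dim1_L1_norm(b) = 1.76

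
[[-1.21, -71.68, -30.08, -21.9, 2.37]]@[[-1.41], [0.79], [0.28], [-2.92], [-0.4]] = [[-0.34]]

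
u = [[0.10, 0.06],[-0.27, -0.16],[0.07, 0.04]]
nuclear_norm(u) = 0.35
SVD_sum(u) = [[0.1, 0.06],[-0.27, -0.16],[0.07, 0.04]] + [[-0.0, 0.0], [0.00, -0.0], [0.00, -0.0]]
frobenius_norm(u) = 0.34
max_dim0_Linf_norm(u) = 0.27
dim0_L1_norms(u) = [0.44, 0.26]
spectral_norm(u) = 0.34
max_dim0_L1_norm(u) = 0.44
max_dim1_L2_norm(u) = 0.31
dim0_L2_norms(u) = [0.3, 0.18]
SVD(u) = [[-0.34, -0.47], [0.91, 0.05], [-0.23, 0.88]] @ diag([0.34438056907540826, 0.0014225481706820024]) @ [[-0.86, -0.51], [0.51, -0.86]]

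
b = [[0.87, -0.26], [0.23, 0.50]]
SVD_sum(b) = [[0.88,-0.19], [0.12,-0.03]] + [[-0.01, -0.07],[0.11, 0.53]]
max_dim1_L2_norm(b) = 0.91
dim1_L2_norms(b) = [0.91, 0.55]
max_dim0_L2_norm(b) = 0.9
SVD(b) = [[-0.99, -0.13],  [-0.13, 0.99]] @ diag([0.9131028163873783, 0.5418885925219665]) @ [[-0.98, 0.21], [0.21, 0.98]]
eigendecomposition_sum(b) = [[0.43-0.32j, -0.13+0.56j], [0.11-0.49j, 0.25+0.48j]] + [[(0.43+0.32j), (-0.13-0.56j)],  [(0.11+0.49j), (0.25-0.48j)]]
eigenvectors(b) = [[(0.73+0j),(0.73-0j)], [0.52-0.45j,0.52+0.45j]]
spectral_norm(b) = 0.91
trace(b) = 1.37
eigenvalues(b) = [(0.68+0.16j), (0.68-0.16j)]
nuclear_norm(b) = 1.45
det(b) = 0.49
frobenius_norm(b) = 1.06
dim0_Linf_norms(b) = [0.87, 0.5]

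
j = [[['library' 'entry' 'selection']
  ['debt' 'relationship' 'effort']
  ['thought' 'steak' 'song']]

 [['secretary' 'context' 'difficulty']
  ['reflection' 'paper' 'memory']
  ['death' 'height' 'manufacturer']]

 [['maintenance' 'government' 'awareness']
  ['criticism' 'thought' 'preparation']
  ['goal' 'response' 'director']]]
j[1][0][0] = 'secretary'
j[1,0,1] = 'context'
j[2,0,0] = 'maintenance'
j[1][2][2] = 'manufacturer'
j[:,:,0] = [['library', 'debt', 'thought'], ['secretary', 'reflection', 'death'], ['maintenance', 'criticism', 'goal']]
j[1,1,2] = 'memory'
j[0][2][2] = 'song'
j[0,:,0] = ['library', 'debt', 'thought']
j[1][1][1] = 'paper'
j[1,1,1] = 'paper'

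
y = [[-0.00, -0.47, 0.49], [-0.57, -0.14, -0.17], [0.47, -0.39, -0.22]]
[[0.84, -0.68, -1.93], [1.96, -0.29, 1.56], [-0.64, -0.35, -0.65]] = y @ [[-2.96,0.25,-2.05], [-1.87,1.28,0.92], [-0.08,-0.16,-3.05]]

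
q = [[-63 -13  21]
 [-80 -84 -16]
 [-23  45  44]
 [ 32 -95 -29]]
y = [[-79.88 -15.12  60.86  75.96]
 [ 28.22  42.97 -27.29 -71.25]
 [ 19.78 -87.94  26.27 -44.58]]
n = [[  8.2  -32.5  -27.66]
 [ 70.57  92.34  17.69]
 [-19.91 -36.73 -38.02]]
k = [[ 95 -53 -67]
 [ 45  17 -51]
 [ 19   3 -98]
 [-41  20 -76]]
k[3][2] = -76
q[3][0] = 32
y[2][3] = -44.58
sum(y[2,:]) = -86.47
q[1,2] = -16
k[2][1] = 3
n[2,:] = [-19.91, -36.73, -38.02]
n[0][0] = 8.2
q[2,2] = 44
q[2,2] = 44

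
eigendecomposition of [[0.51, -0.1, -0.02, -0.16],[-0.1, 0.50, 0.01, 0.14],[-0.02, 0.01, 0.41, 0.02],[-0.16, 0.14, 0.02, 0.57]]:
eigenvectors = [[0.54, -0.62, -0.44, 0.35], [-0.49, 0.31, -0.6, 0.55], [-0.07, -0.03, -0.65, -0.75], [-0.68, -0.72, 0.15, -0.04]]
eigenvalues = [0.8, 0.37, 0.4, 0.41]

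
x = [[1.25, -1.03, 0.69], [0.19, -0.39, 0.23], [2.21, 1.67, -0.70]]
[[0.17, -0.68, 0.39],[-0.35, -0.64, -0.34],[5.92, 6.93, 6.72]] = x @[[1.43, 1.57, 1.92], [1.79, 1.24, 0.71], [0.33, -1.98, -1.85]]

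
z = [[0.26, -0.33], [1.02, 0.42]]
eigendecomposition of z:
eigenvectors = [[0.07-0.49j, 0.07+0.49j],[-0.87+0.00j, (-0.87-0j)]]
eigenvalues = [(0.34+0.57j), (0.34-0.57j)]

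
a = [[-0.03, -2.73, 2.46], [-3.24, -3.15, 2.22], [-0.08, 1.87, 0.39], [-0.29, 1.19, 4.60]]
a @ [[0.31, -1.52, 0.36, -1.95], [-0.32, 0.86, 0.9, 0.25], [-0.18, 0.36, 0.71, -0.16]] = [[0.42, -1.42, -0.72, -1.02],[-0.4, 3.02, -2.43, 5.18],[-0.69, 1.87, 1.93, 0.56],[-1.30, 3.12, 4.23, 0.13]]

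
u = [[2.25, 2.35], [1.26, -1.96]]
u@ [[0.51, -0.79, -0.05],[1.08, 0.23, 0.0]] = [[3.69, -1.24, -0.11], [-1.47, -1.45, -0.06]]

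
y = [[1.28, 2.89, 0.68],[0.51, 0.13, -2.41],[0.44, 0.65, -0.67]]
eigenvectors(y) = [[-0.98, -0.83, 0.89], [-0.0, 0.56, -0.43], [-0.21, 0.01, 0.16]]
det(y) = 0.00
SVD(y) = [[-0.98, 0.01, -0.19], [0.05, -0.95, -0.31], [-0.19, -0.32, 0.93]] @ diag([3.296421406943235, 2.5954972116077397, 0.00036384451164028813]) @ [[-0.40, -0.9, -0.2],  [-0.23, -0.11, 0.97],  [-0.89, 0.43, -0.16]]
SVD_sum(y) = [[1.29, 2.89, 0.65], [-0.06, -0.14, -0.03], [0.25, 0.56, 0.12]] + [[-0.01, -0.0, 0.03], [0.57, 0.27, -2.38], [0.19, 0.09, -0.79]] + [[0.0, -0.00, 0.0], [0.0, -0.00, 0.0], [-0.00, 0.0, -0.00]]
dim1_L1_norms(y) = [4.85, 3.05, 1.76]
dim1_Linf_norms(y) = [2.89, 2.41, 0.67]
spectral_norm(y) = 3.30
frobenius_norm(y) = 4.20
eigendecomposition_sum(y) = [[2.03, 3.07, -2.87],[0.01, 0.01, -0.01],[0.43, 0.65, -0.60]] + [[-0.75, -0.19, 3.57], [0.51, 0.13, -2.41], [0.01, 0.0, -0.06]] + [[0.00,  0.01,  -0.02],[-0.00,  -0.00,  0.01],[0.00,  0.00,  -0.0]]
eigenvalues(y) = [1.43, -0.69, -0.0]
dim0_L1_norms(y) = [2.23, 3.67, 3.76]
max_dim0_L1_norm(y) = 3.76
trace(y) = 0.74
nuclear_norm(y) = 5.89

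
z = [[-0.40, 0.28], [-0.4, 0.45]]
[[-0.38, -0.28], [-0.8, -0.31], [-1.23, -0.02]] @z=[[0.26, -0.23], [0.44, -0.36], [0.5, -0.35]]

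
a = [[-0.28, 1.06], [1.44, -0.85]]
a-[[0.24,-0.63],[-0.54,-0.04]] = [[-0.52, 1.69], [1.98, -0.81]]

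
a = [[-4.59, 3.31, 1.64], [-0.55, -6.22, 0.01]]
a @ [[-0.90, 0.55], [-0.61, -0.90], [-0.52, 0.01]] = [[1.26, -5.49],[4.28, 5.3]]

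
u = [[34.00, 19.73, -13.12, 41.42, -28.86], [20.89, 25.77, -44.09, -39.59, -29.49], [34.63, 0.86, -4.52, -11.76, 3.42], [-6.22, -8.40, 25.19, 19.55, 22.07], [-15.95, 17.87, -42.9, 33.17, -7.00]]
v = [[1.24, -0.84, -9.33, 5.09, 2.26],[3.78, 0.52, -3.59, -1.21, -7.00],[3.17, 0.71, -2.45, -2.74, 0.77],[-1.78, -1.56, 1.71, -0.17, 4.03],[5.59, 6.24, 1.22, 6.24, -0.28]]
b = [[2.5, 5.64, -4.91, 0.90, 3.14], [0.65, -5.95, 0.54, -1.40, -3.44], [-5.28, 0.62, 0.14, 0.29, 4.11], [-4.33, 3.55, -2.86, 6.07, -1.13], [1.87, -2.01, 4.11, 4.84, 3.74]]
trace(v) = -1.14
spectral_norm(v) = 12.49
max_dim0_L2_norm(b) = 9.18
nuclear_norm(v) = 36.71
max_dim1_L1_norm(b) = 17.94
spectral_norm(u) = 91.28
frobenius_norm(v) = 18.93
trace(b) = 6.50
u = v @ b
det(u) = 40394203.34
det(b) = 10638.95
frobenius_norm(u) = 127.65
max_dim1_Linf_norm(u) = 44.09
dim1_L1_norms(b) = [17.09, 11.98, 10.44, 17.94, 16.57]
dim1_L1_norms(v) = [18.76, 16.1, 9.84, 9.25, 19.57]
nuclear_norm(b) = 36.02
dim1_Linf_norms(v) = [9.33, 7.0, 3.17, 4.03, 6.24]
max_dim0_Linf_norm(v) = 9.33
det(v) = 3797.85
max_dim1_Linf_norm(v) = 9.33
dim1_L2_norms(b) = [8.53, 7.06, 6.73, 8.81, 7.86]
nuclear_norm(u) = 238.58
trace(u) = 67.80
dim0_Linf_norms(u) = [34.63, 25.77, 44.09, 41.42, 29.49]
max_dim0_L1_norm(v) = 18.3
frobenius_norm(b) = 17.54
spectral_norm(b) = 11.93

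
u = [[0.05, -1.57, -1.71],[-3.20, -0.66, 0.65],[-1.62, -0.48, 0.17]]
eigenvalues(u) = [-2.99, 2.55, -0.0]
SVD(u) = [[-0.00, -1.0, -0.08], [0.89, 0.03, -0.45], [0.45, -0.08, 0.89]] @ diag([3.7342861276183523, 2.32989389240475, 0.001251883451119748]) @ [[-0.96,-0.21,0.18], [-0.01,0.68,0.74], [-0.28,0.7,-0.65]]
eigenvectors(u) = [[0.59, 0.65, 0.28],[0.70, -0.70, -0.7],[0.41, -0.30, 0.65]]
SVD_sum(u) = [[0.02, 0.0, -0.0],[-3.20, -0.71, 0.59],[-1.62, -0.36, 0.30]] + [[0.03, -1.57, -1.71], [-0.00, 0.05, 0.06], [0.0, -0.12, -0.13]] + [[0.0, -0.00, 0.00], [0.00, -0.00, 0.00], [-0.00, 0.0, -0.0]]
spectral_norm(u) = 3.73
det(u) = 0.01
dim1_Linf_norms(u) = [1.71, 3.2, 1.62]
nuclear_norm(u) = 6.07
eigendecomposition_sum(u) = [[-1.38, -1.04, -0.53], [-1.64, -1.23, -0.63], [-0.96, -0.72, -0.37]] + [[1.43, -0.53, -1.17],[-1.56, 0.57, 1.28],[-0.66, 0.24, 0.54]] + [[0.00, 0.00, -0.0], [-0.0, -0.00, 0.0], [0.00, 0.0, -0.00]]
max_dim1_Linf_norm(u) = 3.2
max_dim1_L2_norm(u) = 3.33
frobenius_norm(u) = 4.40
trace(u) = -0.44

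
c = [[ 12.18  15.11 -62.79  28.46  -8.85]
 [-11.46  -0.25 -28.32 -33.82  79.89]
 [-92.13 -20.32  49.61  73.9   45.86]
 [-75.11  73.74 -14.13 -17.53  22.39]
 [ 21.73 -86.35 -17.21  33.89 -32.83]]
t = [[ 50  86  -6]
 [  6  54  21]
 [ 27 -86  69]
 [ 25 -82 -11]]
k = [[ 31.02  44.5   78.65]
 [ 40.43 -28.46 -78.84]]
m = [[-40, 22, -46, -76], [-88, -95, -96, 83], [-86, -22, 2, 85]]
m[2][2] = 2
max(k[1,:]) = 40.43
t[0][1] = 86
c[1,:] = [-11.46, -0.25, -28.32, -33.82, 79.89]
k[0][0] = 31.02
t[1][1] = 54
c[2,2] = 49.61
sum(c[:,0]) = -144.79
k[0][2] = 78.65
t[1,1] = 54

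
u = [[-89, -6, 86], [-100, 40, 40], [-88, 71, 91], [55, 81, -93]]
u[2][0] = -88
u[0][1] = -6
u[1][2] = 40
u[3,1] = 81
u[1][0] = -100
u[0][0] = -89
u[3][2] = -93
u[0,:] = [-89, -6, 86]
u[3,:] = [55, 81, -93]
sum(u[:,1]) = 186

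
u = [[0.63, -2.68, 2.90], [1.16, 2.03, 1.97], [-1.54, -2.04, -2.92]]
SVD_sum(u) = [[0.74, 0.61, 1.57], [1.13, 0.93, 2.41], [-1.51, -1.26, -3.24]] + [[-0.11, -3.29, 1.33], [0.04, 1.10, -0.44], [-0.03, -0.79, 0.32]] + [[-0.00, 0.0, 0.00], [-0.0, 0.0, 0.00], [-0.00, 0.00, 0.0]]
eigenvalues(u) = [(-0.14+2.26j), (-0.14-2.26j), (0.01+0j)]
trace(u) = -0.26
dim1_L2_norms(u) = [4.0, 3.06, 3.88]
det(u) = 0.05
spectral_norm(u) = 5.07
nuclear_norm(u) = 8.91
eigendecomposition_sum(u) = [[0.32+1.57j, -1.33+2.97j, 1.46+2.55j], [0.58-0.05j, (1.01+0.61j), (0.98-0.42j)], [(-0.77-0.21j), -1.03-1.26j, (-1.46+0.08j)]] + [[(0.32-1.57j), (-1.33-2.97j), 1.46-2.55j], [0.58+0.05j, 1.01-0.61j, (0.98+0.42j)], [(-0.77+0.21j), (-1.03+1.26j), (-1.46-0.08j)]] + [[(-0+0j),-0.03+0.00j,(-0.02+0j)], [-0j,(0.01-0j),0.00-0.00j], [0.00-0.00j,0.01-0.00j,(0.01-0j)]]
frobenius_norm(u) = 6.36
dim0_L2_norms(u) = [2.03, 3.93, 4.56]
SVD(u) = [[-0.36, 0.93, 0.11], [-0.56, -0.31, 0.77], [0.75, 0.22, 0.63]] @ diag([5.068387193557267, 3.835067614208248, 0.0027659782600517407]) @ [[-0.4, -0.33, -0.85], [-0.03, -0.93, 0.37], [-0.92, 0.17, 0.36]]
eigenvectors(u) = [[-0.85+0.00j,(-0.85-0j),-0.92+0.00j], [(-0.04+0.31j),-0.04-0.31j,(0.18+0j)], [0.19-0.38j,(0.19+0.38j),0.36+0.00j]]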